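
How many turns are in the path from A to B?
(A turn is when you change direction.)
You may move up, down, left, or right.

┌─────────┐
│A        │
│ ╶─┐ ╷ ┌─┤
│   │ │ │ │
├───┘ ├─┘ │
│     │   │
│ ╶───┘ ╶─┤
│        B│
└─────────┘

Directions: right, right, down, down, left, left, down, right, right, right, right
Number of turns: 4

Solution:

┌─────────┐
│A → ↓    │
│ ╶─┐ ╷ ┌─┤
│   │↓│ │ │
├───┘ ├─┘ │
│↓ ← ↲│   │
│ ╶───┘ ╶─┤
│↳ → → → B│
└─────────┘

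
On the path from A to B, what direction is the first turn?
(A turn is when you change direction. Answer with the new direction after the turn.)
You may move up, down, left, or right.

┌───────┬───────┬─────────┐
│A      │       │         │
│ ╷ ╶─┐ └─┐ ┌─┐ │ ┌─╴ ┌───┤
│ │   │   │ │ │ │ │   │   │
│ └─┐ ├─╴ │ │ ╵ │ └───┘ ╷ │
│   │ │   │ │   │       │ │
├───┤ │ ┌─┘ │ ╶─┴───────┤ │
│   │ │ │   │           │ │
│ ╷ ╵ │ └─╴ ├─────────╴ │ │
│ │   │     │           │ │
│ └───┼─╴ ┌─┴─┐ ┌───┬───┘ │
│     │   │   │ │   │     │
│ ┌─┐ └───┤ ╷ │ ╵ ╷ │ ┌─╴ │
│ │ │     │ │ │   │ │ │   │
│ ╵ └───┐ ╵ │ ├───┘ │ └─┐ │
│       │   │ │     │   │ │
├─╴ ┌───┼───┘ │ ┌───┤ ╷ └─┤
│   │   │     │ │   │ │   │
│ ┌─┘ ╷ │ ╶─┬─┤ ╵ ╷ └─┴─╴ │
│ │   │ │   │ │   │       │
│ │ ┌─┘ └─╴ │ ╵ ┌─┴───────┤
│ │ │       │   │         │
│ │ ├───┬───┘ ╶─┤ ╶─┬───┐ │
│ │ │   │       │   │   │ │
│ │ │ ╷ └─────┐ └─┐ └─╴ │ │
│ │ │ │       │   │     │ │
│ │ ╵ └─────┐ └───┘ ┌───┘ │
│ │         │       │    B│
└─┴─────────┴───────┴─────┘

Directions: right, down, right, down, down, down, left, up, left, down, down, right, right, down, right, right, down, right, up, up, right, down, down, down, left, left, down, right, down, left, left, up, up, left, down, left, down, down, down, down, right, up, up, right, down, right, right, right, down, right, right, right, up, up, left, up, right, right, right, right, down, down, down
First turn direction: down

Solution:

┌───────┬───────┬─────────┐
│A ↓    │       │         │
│ ╷ ╶─┐ └─┐ ┌─┐ │ ┌─╴ ┌───┤
│ │↳ ↓│   │ │ │ │ │   │   │
│ └─┐ ├─╴ │ │ ╵ │ └───┘ ╷ │
│   │↓│   │ │   │       │ │
├───┤ │ ┌─┘ │ ╶─┴───────┤ │
│↓ ↰│↓│ │   │           │ │
│ ╷ ╵ │ └─╴ ├─────────╴ │ │
│↓│↑ ↲│     │           │ │
│ └───┼─╴ ┌─┴─┐ ┌───┬───┘ │
│↳ → ↓│   │↱ ↓│ │   │     │
│ ┌─┐ └───┤ ╷ │ ╵ ╷ │ ┌─╴ │
│ │ │↳ → ↓│↑│↓│   │ │ │   │
│ ╵ └───┐ ╵ │ ├───┘ │ └─┐ │
│       │↳ ↑│↓│     │   │ │
├─╴ ┌───┼───┘ │ ┌───┤ ╷ └─┤
│   │↓ ↰│↓ ← ↲│ │   │ │   │
│ ┌─┘ ╷ │ ╶─┬─┤ ╵ ╷ └─┴─╴ │
│ │↓ ↲│↑│↳ ↓│ │   │       │
│ │ ┌─┘ └─╴ │ ╵ ┌─┴───────┤
│ │↓│  ↑ ← ↲│   │↱ → → → ↓│
│ │ ├───┬───┘ ╶─┤ ╶─┬───┐ │
│ │↓│↱ ↓│       │↑ ↰│   │↓│
│ │ │ ╷ └─────┐ └─┐ └─╴ │ │
│ │↓│↑│↳ → → ↓│   │↑    │↓│
│ │ ╵ └─────┐ └───┘ ┌───┘ │
│ │↳ ↑      │↳ → → ↑│    B│
└─┴─────────┴───────┴─────┘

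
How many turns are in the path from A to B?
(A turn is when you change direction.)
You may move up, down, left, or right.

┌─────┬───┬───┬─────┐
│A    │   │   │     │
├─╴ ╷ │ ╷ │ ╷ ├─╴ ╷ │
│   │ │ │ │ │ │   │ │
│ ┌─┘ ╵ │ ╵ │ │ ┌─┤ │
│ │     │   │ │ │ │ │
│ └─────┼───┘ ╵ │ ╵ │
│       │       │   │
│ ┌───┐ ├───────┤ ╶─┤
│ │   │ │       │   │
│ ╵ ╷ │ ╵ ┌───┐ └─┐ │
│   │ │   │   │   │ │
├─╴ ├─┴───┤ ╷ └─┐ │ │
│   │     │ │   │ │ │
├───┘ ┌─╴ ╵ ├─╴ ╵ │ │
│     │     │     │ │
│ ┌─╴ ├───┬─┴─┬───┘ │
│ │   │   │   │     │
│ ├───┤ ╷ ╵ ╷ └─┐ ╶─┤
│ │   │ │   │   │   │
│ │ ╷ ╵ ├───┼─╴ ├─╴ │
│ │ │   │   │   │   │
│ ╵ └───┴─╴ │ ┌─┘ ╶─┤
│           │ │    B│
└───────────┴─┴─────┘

Directions: right, right, down, down, right, up, up, right, down, down, right, up, up, right, down, down, down, right, up, up, right, up, right, down, down, down, left, down, right, down, down, down, down, left, down, right, down, left, down, right
Number of turns: 26

Solution:

┌─────┬───┬───┬─────┐
│A → ↓│↱ ↓│↱ ↓│  ↱ ↓│
├─╴ ╷ │ ╷ │ ╷ ├─╴ ╷ │
│   │↓│↑│↓│↑│↓│↱ ↑│↓│
│ ┌─┘ ╵ │ ╵ │ │ ┌─┤ │
│ │  ↳ ↑│↳ ↑│↓│↑│ │↓│
│ └─────┼───┘ ╵ │ ╵ │
│       │    ↳ ↑│↓ ↲│
│ ┌───┐ ├───────┤ ╶─┤
│ │   │ │       │↳ ↓│
│ ╵ ╷ │ ╵ ┌───┐ └─┐ │
│   │ │   │   │   │↓│
├─╴ ├─┴───┤ ╷ └─┐ │ │
│   │     │ │   │ │↓│
├───┘ ┌─╴ ╵ ├─╴ ╵ │ │
│     │     │     │↓│
│ ┌─╴ ├───┬─┴─┬───┘ │
│ │   │   │   │  ↓ ↲│
│ ├───┤ ╷ ╵ ╷ └─┐ ╶─┤
│ │   │ │   │   │↳ ↓│
│ │ ╷ ╵ ├───┼─╴ ├─╴ │
│ │ │   │   │   │↓ ↲│
│ ╵ └───┴─╴ │ ┌─┘ ╶─┤
│           │ │  ↳ B│
└───────────┴─┴─────┘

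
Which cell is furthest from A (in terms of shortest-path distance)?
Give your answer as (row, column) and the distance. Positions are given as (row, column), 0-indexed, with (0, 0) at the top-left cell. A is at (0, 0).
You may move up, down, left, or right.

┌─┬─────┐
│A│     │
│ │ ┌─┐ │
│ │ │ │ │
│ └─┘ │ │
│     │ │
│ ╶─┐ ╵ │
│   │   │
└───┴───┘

Computing BFS distances from A to all cells:
Furthest cell: (1, 1)
Distance: 12 steps

Path from A to the furthest cell:

┌─┬─────┐
│A│↓ ← ↰│
│ │ ┌─┐ │
│↓│B│ │↑│
│ └─┘ │ │
│↳ → ↓│↑│
│ ╶─┐ ╵ │
│   │↳ ↑│
└───┴───┘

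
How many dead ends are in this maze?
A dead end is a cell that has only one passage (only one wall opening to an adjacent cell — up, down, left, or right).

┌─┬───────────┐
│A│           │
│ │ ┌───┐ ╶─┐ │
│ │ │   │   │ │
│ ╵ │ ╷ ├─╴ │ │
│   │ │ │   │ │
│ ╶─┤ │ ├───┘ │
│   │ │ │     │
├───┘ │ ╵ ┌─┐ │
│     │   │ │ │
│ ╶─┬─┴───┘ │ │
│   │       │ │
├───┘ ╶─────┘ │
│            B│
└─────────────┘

Checking each cell for number of passages:

Dead ends found at positions:
  (0, 0)
  (2, 4)
  (3, 1)
  (4, 5)
  (5, 1)
  (6, 0)
Total dead ends: 6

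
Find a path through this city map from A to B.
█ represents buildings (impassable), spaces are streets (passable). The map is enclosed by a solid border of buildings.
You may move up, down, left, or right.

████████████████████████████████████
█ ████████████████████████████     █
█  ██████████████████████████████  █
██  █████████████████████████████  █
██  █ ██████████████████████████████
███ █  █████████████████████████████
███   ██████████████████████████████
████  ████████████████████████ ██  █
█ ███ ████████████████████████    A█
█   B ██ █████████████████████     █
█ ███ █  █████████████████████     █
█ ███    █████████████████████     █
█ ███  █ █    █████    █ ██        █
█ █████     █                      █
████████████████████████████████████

Finding the shortest path from A to B:
Movement: cardinal only
Path length: 41 steps
Directions: down → down → down → down → down → left → left → left → left → left → left → left → left → left → left → left → left → left → left → left → left → left → left → left → left → left → up → left → left → down → left → left → left → up → up → left → left → left → up → up → left

Solution:

████████████████████████████████████
█ ████████████████████████████     █
█  ██████████████████████████████  █
██  █████████████████████████████  █
██  █ ██████████████████████████████
███ █  █████████████████████████████
███   ██████████████████████████████
████  ████████████████████████ ██  █
█ ███ ████████████████████████    A█
█   B↰██ █████████████████████    ↓█
█ ███↑█  █████████████████████    ↓█
█ ███↑←←↰█████████████████████    ↓█
█ ███  █↑█ ↓←↰█████    █ ██       ↓█
█ █████ ↑←←↲█↑←←←←←←←←←←←←←←←←←←←←↲█
████████████████████████████████████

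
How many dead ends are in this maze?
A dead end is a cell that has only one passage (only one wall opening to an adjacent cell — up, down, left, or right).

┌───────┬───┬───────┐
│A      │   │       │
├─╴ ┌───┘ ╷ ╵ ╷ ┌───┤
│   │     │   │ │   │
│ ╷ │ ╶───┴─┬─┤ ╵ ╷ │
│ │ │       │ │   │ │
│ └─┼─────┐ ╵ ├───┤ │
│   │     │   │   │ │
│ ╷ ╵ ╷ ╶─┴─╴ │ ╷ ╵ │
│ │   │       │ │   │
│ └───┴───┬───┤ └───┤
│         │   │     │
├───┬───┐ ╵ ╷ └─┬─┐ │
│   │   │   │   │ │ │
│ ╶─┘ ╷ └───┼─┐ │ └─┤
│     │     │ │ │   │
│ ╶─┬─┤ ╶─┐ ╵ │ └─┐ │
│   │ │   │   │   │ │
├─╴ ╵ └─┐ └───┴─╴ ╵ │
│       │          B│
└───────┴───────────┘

Checking each cell for number of passages:

Dead ends found at positions:
  (0, 0)
  (0, 3)
  (0, 9)
  (2, 1)
  (2, 6)
  (3, 4)
  (6, 1)
  (6, 8)
  (6, 9)
  (7, 6)
  (8, 2)
  (9, 0)
  (9, 3)
Total dead ends: 13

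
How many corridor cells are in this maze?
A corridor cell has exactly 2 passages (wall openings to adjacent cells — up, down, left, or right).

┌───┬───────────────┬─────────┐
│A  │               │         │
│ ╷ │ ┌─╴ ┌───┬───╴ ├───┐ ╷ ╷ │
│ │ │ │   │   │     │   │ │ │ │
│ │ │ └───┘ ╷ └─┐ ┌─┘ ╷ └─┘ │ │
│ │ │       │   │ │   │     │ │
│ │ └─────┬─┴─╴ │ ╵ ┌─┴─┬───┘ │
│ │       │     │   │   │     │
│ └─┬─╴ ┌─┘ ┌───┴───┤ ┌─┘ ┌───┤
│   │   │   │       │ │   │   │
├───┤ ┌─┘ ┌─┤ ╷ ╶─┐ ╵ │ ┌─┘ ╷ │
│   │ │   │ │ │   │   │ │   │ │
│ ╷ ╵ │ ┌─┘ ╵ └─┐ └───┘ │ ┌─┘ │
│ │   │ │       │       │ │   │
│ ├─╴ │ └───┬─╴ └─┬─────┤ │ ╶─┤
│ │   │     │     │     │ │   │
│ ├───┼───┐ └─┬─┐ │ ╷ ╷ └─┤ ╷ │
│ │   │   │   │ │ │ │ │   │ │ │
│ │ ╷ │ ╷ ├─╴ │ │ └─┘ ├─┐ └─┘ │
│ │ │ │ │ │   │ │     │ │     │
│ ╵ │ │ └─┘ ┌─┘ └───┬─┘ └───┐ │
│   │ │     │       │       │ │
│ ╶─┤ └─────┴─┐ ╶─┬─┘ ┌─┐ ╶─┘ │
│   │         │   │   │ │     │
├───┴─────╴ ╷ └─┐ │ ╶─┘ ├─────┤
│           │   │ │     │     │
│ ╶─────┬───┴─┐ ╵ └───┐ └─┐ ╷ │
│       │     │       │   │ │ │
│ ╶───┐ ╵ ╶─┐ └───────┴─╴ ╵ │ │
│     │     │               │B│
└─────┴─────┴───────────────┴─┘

Counting cells with exactly 2 passages:
Total corridor cells: 174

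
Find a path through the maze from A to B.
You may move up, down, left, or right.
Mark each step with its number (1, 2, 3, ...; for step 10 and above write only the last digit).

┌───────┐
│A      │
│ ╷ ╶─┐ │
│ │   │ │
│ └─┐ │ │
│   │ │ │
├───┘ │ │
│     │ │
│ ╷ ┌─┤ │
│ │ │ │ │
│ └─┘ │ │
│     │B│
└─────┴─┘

Finding the shortest path through the maze:
Path length: 8 steps
Directions: right → right → right → down → down → down → down → down

Solution:

┌───────┐
│A 1 2 3│
│ ╷ ╶─┐ │
│ │   │4│
│ └─┐ │ │
│   │ │5│
├───┘ │ │
│     │6│
│ ╷ ┌─┤ │
│ │ │ │7│
│ └─┘ │ │
│     │B│
└─────┴─┘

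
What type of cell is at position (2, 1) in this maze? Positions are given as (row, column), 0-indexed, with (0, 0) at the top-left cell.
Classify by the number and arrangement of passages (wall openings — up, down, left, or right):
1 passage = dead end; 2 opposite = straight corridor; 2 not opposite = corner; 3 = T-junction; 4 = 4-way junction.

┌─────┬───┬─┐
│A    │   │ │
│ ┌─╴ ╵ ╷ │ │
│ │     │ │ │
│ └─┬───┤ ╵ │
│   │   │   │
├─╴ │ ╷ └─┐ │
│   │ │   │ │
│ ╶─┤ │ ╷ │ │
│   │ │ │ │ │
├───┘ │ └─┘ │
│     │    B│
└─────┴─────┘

Checking cell at (2, 1):
Number of passages: 2
Cell type: corner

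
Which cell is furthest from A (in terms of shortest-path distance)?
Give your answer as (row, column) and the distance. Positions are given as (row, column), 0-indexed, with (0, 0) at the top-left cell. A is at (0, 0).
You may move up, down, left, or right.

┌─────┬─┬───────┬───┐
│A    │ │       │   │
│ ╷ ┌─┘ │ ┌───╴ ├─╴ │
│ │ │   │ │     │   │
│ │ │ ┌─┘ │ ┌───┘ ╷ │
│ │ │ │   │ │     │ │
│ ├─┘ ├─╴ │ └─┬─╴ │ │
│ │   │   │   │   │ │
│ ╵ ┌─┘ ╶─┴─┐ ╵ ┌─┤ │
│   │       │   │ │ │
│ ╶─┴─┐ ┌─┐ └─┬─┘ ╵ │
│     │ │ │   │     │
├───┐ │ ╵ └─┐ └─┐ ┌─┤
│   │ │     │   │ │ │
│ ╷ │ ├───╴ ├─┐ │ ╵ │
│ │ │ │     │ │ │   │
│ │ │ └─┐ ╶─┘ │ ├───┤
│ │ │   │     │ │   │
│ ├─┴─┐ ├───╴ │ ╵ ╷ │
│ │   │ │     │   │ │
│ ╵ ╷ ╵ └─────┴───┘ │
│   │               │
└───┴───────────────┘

Computing BFS distances from A to all cells:
Furthest cell: (6, 9)
Distance: 63 steps

Path from A to the furthest cell:

┌─────┬─┬───────┬───┐
│A    │ │↱ → → ↓│   │
│ ╷ ┌─┘ │ ┌───╴ ├─╴ │
│↓│ │   │↑│↓ ← ↲│↱ ↓│
│ │ │ ┌─┘ │ ┌───┘ ╷ │
│↓│ │ │  ↑│↓│    ↑│↓│
│ ├─┘ ├─╴ │ └─┬─╴ │ │
│↓│   │↱ ↑│↳ ↓│↱ ↑│↓│
│ ╵ ┌─┘ ╶─┴─┐ ╵ ┌─┤ │
│↓  │  ↑ ← ↰│↳ ↑│ │↓│
│ ╶─┴─┐ ┌─┐ └─┬─┘ ╵ │
│↳ → ↓│ │ │↑ ↰│  ↓ ↲│
├───┐ │ ╵ └─┐ └─┐ ┌─┤
│   │↓│     │↑ ↰│↓│B│
│ ╷ │ ├───╴ ├─┐ │ ╵ │
│ │ │↓│     │ │↑│↳ ↑│
│ │ │ └─┐ ╶─┘ │ ├───┤
│ │ │↳ ↓│     │↑│↓ ↰│
│ ├─┴─┐ ├───╴ │ ╵ ╷ │
│ │   │↓│     │↑ ↲│↑│
│ ╵ ╷ ╵ └─────┴───┘ │
│   │  ↳ → → → → → ↑│
└───┴───────────────┘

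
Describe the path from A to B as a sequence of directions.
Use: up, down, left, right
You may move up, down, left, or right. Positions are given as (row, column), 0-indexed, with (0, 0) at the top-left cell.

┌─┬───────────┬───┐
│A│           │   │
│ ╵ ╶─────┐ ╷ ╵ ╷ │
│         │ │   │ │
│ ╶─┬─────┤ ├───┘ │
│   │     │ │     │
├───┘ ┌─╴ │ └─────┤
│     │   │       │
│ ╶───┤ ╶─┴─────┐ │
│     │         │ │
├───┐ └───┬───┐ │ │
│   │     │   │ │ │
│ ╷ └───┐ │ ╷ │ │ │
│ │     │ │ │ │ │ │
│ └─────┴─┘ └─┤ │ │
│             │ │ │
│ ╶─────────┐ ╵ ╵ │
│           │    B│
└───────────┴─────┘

Finding the path and converting it to directions:
Path through cells: (0,0) → (1,0) → (1,1) → (0,1) → (0,2) → (0,3) → (0,4) → (0,5) → (1,5) → (2,5) → (3,5) → (3,6) → (3,7) → (3,8) → (4,8) → (5,8) → (6,8) → (7,8) → (8,8)
Directions: down, right, up, right, right, right, right, down, down, down, right, right, right, down, down, down, down, down

Solution:

┌─┬───────────┬───┐
│A│↱ → → → ↓  │   │
│ ╵ ╶─────┐ ╷ ╵ ╷ │
│↳ ↑      │↓│   │ │
│ ╶─┬─────┤ ├───┘ │
│   │     │↓│     │
├───┘ ┌─╴ │ └─────┤
│     │   │↳ → → ↓│
│ ╶───┤ ╶─┴─────┐ │
│     │         │↓│
├───┐ └───┬───┐ │ │
│   │     │   │ │↓│
│ ╷ └───┐ │ ╷ │ │ │
│ │     │ │ │ │ │↓│
│ └─────┴─┘ └─┤ │ │
│             │ │↓│
│ ╶─────────┐ ╵ ╵ │
│           │    B│
└───────────┴─────┘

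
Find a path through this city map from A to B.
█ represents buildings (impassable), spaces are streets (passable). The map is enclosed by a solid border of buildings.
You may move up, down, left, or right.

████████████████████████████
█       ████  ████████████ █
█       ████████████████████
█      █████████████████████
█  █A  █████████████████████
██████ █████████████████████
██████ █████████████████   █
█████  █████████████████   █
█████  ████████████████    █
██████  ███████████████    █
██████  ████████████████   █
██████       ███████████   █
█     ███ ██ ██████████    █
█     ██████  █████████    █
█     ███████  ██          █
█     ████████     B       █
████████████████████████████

Finding the shortest path from A to B:
Movement: cardinal only
Path length: 26 steps
Directions: right → right → down → down → down → down → down → down → down → right → right → right → right → right → right → down → down → right → down → right → down → right → right → right → right → right

Solution:

████████████████████████████
█       ████  ████████████ █
█       ████████████████████
█      █████████████████████
█  █A→↓█████████████████████
██████↓█████████████████████
██████↓█████████████████   █
█████ ↓█████████████████   █
█████ ↓████████████████    █
██████↓ ███████████████    █
██████↓ ████████████████   █
██████↳→→→→→↓███████████   █
█     ███ ██↓██████████    █
█     ██████↳↓█████████    █
█     ███████↳↓██          █
█     ████████↳→→→→B       █
████████████████████████████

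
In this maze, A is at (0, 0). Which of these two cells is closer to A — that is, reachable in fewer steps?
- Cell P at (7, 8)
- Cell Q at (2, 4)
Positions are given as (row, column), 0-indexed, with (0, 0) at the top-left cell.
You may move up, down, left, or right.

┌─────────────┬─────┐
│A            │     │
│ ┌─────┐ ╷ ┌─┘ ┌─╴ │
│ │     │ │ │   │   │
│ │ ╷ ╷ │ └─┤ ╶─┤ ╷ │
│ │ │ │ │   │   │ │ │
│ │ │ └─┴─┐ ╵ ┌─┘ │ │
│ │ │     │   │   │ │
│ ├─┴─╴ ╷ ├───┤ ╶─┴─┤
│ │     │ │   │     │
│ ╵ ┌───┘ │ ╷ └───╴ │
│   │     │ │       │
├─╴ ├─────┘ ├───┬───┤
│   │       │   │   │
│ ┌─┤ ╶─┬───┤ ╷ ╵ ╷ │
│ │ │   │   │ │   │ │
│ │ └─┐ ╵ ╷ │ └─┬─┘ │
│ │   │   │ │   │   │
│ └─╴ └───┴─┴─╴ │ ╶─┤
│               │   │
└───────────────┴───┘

Shortest path A → P at (7, 8): 25 steps
Shortest path A → Q at (2, 4): 6 steps

Q is closer (6 steps vs 25 steps).

Path to P:

┌─────────────┬─────┐
│A            │     │
│ ┌─────┐ ╷ ┌─┘ ┌─╴ │
│↓│     │ │ │   │   │
│ │ ╷ ╷ │ └─┤ ╶─┤ ╷ │
│↓│ │ │ │   │   │ │ │
│ │ │ └─┴─┐ ╵ ┌─┘ │ │
│↓│ │     │   │   │ │
│ ├─┴─╴ ╷ ├───┤ ╶─┴─┤
│↓│     │ │   │     │
│ ╵ ┌───┘ │ ╷ └───╴ │
│↳ ↓│     │ │       │
├─╴ ├─────┘ ├───┬───┤
│↓ ↲│       │↱ ↓│   │
│ ┌─┤ ╶─┬───┤ ╷ ╵ ╷ │
│↓│ │   │   │↑│↳ P│ │
│ │ └─┐ ╵ ╷ │ └─┬─┘ │
│↓│   │   │ │↑ ↰│   │
│ └─╴ └───┴─┴─╴ │ ╶─┤
│↳ → → → → → → ↑│   │
└───────────────┴───┘

Path to Q:

┌─────────────┬─────┐
│A → → → ↓    │     │
│ ┌─────┐ ╷ ┌─┘ ┌─╴ │
│ │     │↓│ │   │   │
│ │ ╷ ╷ │ └─┤ ╶─┤ ╷ │
│ │ │ │ │Q  │   │ │ │
│ │ │ └─┴─┐ ╵ ┌─┘ │ │
│ │ │     │   │   │ │
│ ├─┴─╴ ╷ ├───┤ ╶─┴─┤
│ │     │ │   │     │
│ ╵ ┌───┘ │ ╷ └───╴ │
│   │     │ │       │
├─╴ ├─────┘ ├───┬───┤
│   │       │   │   │
│ ┌─┤ ╶─┬───┤ ╷ ╵ ╷ │
│ │ │   │   │ │   │ │
│ │ └─┐ ╵ ╷ │ └─┬─┘ │
│ │   │   │ │   │   │
│ └─╴ └───┴─┴─╴ │ ╶─┤
│               │   │
└───────────────┴───┘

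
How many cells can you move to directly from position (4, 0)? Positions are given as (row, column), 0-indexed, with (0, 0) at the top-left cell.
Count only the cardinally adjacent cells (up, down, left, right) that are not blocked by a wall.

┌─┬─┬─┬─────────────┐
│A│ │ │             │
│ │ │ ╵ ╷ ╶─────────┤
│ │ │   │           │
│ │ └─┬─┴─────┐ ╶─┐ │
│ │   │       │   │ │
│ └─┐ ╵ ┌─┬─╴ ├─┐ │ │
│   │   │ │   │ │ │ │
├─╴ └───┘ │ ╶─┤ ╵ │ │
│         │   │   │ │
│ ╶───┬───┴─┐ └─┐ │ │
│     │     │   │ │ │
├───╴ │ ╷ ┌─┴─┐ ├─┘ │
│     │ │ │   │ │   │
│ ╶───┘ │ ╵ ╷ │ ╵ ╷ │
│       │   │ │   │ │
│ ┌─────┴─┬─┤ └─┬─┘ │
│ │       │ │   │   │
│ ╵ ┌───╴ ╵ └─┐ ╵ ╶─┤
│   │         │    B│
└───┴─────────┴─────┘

Checking passable neighbors of (4, 0):
Neighbors: (5, 0), (4, 1)
Count: 2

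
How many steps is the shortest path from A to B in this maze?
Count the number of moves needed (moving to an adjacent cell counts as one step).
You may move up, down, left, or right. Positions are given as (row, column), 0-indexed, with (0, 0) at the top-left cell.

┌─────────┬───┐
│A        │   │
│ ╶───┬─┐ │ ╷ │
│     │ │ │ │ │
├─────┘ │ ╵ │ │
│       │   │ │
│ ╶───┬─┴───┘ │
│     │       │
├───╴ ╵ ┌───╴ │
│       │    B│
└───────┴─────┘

Using BFS to find shortest path:
Start: (0, 0), End: (4, 6)
Path found:
(0,0) → (0,1) → (0,2) → (0,3) → (0,4) → (1,4) → (2,4) → (2,5) → (1,5) → (0,5) → (0,6) → (1,6) → (2,6) → (3,6) → (4,6)
Number of steps: 14

Solution:

┌─────────┬───┐
│A → → → ↓│↱ ↓│
│ ╶───┬─┐ │ ╷ │
│     │ │↓│↑│↓│
├─────┘ │ ╵ │ │
│       │↳ ↑│↓│
│ ╶───┬─┴───┘ │
│     │      ↓│
├───╴ ╵ ┌───╴ │
│       │    B│
└───────┴─────┘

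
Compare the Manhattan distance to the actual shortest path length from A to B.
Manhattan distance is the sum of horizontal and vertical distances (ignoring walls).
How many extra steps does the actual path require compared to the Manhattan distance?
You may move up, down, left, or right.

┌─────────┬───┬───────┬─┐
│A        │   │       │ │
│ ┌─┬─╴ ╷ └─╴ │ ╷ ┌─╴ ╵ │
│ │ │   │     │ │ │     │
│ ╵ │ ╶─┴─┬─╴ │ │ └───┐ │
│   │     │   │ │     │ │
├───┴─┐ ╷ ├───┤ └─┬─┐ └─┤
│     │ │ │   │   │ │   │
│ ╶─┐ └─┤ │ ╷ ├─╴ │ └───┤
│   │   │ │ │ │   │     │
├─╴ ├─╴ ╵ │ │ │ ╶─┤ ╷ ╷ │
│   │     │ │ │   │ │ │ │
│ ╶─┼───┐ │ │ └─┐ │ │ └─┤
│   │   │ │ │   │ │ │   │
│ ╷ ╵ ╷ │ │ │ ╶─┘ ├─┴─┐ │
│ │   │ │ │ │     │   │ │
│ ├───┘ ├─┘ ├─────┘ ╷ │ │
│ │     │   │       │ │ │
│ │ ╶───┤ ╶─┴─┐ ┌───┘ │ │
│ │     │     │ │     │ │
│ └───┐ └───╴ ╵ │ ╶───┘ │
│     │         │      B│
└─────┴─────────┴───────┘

Manhattan distance: |10 - 0| + |11 - 0| = 21
Actual path length: 53
Extra steps: 53 - 21 = 32

Solution:

┌─────────┬───┬───────┬─┐
│A → → ↓  │   │       │ │
│ ┌─┬─╴ ╷ └─╴ │ ╷ ┌─╴ ╵ │
│ │ │↓ ↲│     │ │ │     │
│ ╵ │ ╶─┴─┬─╴ │ │ └───┐ │
│   │↳ → ↓│   │ │     │ │
├───┴─┐ ╷ ├───┤ └─┬─┐ └─┤
│↓ ← ↰│ │↓│   │   │ │   │
│ ╶─┐ └─┤ │ ╷ ├─╴ │ └───┤
│↳ ↓│↑ ↰│↓│ │ │   │     │
├─╴ ├─╴ ╵ │ │ │ ╶─┤ ╷ ╷ │
│↓ ↲│  ↑ ↲│ │ │   │ │ │ │
│ ╶─┼───┐ │ │ └─┐ │ │ └─┤
│↳ ↓│↱ ↓│ │ │   │ │ │   │
│ ╷ ╵ ╷ │ │ │ ╶─┘ ├─┴─┐ │
│ │↳ ↑│↓│ │ │     │↱ ↓│ │
│ ├───┘ ├─┘ ├─────┘ ╷ │ │
│ │↓ ← ↲│   │  ↱ → ↑│↓│ │
│ │ ╶───┤ ╶─┴─┐ ┌───┘ │ │
│ │↳ → ↓│     │↑│↓ ← ↲│ │
│ └───┐ └───╴ ╵ │ ╶───┘ │
│     │↳ → → → ↑│↳ → → B│
└─────┴─────────┴───────┘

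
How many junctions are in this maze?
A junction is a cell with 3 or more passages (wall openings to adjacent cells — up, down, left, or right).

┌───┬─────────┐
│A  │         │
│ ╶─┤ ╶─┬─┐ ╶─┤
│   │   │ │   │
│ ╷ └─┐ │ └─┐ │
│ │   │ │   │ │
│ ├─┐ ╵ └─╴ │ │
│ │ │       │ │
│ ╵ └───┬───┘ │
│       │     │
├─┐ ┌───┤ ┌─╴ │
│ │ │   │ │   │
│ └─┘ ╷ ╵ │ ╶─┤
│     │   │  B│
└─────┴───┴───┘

Checking each cell for number of passages:

Junctions found (3+ passages):
  (0, 5): 3 passages
  (1, 0): 3 passages
  (3, 3): 3 passages
  (4, 1): 4 passages
  (4, 6): 3 passages
Total junctions: 5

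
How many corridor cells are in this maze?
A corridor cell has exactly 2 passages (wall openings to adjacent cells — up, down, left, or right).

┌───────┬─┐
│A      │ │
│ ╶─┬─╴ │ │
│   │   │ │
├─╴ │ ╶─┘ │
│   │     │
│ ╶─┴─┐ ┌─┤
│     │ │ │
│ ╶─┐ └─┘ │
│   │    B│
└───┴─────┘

Counting cells with exactly 2 passages:
Total corridor cells: 19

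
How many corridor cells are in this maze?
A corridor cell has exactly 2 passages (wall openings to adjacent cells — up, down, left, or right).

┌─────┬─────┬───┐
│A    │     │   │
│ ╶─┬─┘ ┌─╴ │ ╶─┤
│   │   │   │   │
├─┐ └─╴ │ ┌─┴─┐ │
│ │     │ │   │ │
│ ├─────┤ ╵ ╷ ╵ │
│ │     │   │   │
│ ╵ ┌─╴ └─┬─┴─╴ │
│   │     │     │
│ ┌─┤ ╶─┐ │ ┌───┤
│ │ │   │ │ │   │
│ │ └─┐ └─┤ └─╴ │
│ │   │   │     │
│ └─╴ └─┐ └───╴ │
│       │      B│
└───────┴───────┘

Counting cells with exactly 2 passages:
Total corridor cells: 50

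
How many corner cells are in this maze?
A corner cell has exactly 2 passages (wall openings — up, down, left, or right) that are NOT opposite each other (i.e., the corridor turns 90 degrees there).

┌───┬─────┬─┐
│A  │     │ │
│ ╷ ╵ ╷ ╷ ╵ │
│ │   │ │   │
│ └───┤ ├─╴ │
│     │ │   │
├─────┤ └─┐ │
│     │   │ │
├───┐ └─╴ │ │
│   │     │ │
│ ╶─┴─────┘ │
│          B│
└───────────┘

Counting corner cells (2 non-opposite passages):
Total corners: 16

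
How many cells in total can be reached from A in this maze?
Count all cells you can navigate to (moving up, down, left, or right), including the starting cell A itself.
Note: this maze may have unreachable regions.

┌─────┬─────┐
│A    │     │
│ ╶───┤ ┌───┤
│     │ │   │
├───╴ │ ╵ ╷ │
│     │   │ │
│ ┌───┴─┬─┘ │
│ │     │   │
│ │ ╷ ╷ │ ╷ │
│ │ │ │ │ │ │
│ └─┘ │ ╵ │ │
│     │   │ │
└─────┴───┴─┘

Using BFS/flood-fill to find all reachable cells from A:
Maze size: 6 × 6 = 36 total cells
All cells are reachable — the maze is fully connected.
Reachable cells: 36

Reachable region (· marks reachable cells):

┌─────┬─────┐
│A · ·│· · ·│
│ ╶───┤ ┌───┤
│· · ·│·│· ·│
├───╴ │ ╵ ╷ │
│· · ·│· ·│·│
│ ┌───┴─┬─┘ │
│·│· · ·│· ·│
│ │ ╷ ╷ │ ╷ │
│·│·│·│·│·│·│
│ └─┘ │ ╵ │ │
│· · ·│· ·│·│
└─────┴───┴─┘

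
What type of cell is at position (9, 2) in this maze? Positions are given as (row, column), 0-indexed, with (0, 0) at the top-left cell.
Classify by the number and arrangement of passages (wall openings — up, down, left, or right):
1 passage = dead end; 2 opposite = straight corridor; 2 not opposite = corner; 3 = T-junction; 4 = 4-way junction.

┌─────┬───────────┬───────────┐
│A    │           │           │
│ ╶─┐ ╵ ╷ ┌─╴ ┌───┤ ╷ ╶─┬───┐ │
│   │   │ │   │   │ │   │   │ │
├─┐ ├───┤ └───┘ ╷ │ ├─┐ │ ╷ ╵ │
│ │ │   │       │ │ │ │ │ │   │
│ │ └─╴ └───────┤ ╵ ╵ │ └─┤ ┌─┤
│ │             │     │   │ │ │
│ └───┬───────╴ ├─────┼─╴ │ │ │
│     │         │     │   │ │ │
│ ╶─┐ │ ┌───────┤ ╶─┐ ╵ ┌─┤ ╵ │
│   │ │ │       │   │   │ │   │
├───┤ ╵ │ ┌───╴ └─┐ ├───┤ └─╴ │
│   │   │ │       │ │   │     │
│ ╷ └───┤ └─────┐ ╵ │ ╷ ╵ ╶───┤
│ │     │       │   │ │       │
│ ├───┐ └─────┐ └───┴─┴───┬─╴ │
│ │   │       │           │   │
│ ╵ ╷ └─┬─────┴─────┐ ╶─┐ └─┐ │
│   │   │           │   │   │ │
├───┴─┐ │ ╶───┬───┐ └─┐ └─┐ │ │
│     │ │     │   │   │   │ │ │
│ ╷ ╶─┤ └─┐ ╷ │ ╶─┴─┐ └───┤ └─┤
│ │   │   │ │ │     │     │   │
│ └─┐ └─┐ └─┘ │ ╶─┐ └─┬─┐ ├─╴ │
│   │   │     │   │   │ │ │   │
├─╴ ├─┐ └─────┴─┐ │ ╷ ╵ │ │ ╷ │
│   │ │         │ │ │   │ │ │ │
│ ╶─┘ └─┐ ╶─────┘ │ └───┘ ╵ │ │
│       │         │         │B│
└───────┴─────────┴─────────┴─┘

Checking cell at (9, 2):
Number of passages: 2
Cell type: corner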